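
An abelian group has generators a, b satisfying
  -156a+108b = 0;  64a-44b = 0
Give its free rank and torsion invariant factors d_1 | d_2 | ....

Answer: M ≅ ℤ/4 ⊕ ℤ/12

Derivation:
rank_ℚ(R)=2; free=2−2=0
SNF(R) diag = [4, 12] → torsion [4, 12]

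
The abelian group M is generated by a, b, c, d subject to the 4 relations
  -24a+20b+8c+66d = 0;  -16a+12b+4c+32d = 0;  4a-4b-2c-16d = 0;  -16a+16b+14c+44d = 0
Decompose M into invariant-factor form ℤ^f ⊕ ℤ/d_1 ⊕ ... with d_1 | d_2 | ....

Answer: M ≅ ℤ/2 ⊕ ℤ/2 ⊕ ℤ/4 ⊕ ℤ/12

Derivation:
rank_ℚ(R)=4; free=4−4=0
SNF(R) diag = [2, 2, 4, 12] → torsion [2, 2, 4, 12]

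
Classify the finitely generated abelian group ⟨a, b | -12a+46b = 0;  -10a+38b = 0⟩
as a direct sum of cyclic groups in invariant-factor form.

Answer: M ≅ ℤ/2 ⊕ ℤ/2

Derivation:
rank_ℚ(R)=2; free=2−2=0
SNF(R) diag = [2, 2] → torsion [2, 2]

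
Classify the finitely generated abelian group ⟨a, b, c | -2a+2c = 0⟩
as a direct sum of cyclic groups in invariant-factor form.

rank_ℚ(R)=1; free=3−1=2
SNF(R) diag = [2] → torsion [2]

Answer: M ≅ ℤ^2 ⊕ ℤ/2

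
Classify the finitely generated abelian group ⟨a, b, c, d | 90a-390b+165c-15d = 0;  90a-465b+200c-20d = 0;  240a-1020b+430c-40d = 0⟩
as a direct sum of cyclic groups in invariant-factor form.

rank_ℚ(R)=3; free=4−3=1
SNF(R) diag = [5, 15, 30] → torsion [5, 15, 30]

Answer: M ≅ ℤ^1 ⊕ ℤ/5 ⊕ ℤ/15 ⊕ ℤ/30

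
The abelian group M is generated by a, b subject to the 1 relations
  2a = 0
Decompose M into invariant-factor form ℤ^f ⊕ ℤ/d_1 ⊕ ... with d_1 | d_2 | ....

rank_ℚ(R)=1; free=2−1=1
SNF(R) diag = [2] → torsion [2]

Answer: M ≅ ℤ^1 ⊕ ℤ/2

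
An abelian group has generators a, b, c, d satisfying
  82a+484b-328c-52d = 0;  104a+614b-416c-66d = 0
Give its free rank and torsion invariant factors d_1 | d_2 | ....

Answer: M ≅ ℤ^2 ⊕ ℤ/2 ⊕ ℤ/2

Derivation:
rank_ℚ(R)=2; free=4−2=2
SNF(R) diag = [2, 2] → torsion [2, 2]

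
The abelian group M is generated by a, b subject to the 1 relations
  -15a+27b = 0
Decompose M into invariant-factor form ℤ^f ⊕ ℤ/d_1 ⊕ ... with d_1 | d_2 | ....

Answer: M ≅ ℤ^1 ⊕ ℤ/3

Derivation:
rank_ℚ(R)=1; free=2−1=1
SNF(R) diag = [3] → torsion [3]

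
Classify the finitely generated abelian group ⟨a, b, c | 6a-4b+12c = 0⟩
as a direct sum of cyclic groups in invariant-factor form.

rank_ℚ(R)=1; free=3−1=2
SNF(R) diag = [2] → torsion [2]

Answer: M ≅ ℤ^2 ⊕ ℤ/2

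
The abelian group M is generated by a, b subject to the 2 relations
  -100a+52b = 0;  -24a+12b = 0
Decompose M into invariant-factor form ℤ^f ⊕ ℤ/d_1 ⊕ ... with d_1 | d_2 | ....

Answer: M ≅ ℤ/4 ⊕ ℤ/12

Derivation:
rank_ℚ(R)=2; free=2−2=0
SNF(R) diag = [4, 12] → torsion [4, 12]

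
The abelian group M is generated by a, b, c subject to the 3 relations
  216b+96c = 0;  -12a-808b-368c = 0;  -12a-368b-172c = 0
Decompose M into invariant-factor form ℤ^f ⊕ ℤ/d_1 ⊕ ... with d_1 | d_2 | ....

rank_ℚ(R)=3; free=3−3=0
SNF(R) diag = [4, 12, 24] → torsion [4, 12, 24]

Answer: M ≅ ℤ/4 ⊕ ℤ/12 ⊕ ℤ/24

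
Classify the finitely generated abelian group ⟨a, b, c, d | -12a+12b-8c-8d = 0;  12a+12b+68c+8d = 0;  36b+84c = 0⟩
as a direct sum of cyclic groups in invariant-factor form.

rank_ℚ(R)=3; free=4−3=1
SNF(R) diag = [4, 12, 12] → torsion [4, 12, 12]

Answer: M ≅ ℤ^1 ⊕ ℤ/4 ⊕ ℤ/12 ⊕ ℤ/12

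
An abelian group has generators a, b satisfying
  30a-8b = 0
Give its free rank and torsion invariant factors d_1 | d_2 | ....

Answer: M ≅ ℤ^1 ⊕ ℤ/2

Derivation:
rank_ℚ(R)=1; free=2−1=1
SNF(R) diag = [2] → torsion [2]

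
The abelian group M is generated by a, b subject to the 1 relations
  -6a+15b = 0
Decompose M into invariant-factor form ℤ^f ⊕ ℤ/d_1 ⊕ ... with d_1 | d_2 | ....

rank_ℚ(R)=1; free=2−1=1
SNF(R) diag = [3] → torsion [3]

Answer: M ≅ ℤ^1 ⊕ ℤ/3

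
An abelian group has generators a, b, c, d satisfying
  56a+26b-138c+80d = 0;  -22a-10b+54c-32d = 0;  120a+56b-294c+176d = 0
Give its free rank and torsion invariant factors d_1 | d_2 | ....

Answer: M ≅ ℤ^1 ⊕ ℤ/2 ⊕ ℤ/2 ⊕ ℤ/2

Derivation:
rank_ℚ(R)=3; free=4−3=1
SNF(R) diag = [2, 2, 2] → torsion [2, 2, 2]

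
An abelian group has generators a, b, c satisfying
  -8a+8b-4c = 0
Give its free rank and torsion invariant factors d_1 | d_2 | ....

Answer: M ≅ ℤ^2 ⊕ ℤ/4

Derivation:
rank_ℚ(R)=1; free=3−1=2
SNF(R) diag = [4] → torsion [4]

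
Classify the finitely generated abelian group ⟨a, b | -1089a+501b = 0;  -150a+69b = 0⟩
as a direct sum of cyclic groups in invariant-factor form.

Answer: M ≅ ℤ/3 ⊕ ℤ/3

Derivation:
rank_ℚ(R)=2; free=2−2=0
SNF(R) diag = [3, 3] → torsion [3, 3]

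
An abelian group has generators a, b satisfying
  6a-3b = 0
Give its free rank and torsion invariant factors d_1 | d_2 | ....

rank_ℚ(R)=1; free=2−1=1
SNF(R) diag = [3] → torsion [3]

Answer: M ≅ ℤ^1 ⊕ ℤ/3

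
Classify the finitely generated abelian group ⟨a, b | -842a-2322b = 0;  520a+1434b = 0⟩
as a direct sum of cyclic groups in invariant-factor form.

rank_ℚ(R)=2; free=2−2=0
SNF(R) diag = [2, 6] → torsion [2, 6]

Answer: M ≅ ℤ/2 ⊕ ℤ/6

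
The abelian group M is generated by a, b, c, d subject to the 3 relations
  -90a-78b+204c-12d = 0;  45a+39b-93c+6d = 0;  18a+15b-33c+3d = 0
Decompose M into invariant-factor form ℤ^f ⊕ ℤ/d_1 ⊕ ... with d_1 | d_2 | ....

rank_ℚ(R)=3; free=4−3=1
SNF(R) diag = [3, 9, 18] → torsion [3, 9, 18]

Answer: M ≅ ℤ^1 ⊕ ℤ/3 ⊕ ℤ/9 ⊕ ℤ/18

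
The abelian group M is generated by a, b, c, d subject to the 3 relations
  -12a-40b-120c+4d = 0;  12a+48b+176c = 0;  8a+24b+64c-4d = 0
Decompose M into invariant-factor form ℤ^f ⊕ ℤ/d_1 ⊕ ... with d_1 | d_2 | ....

rank_ℚ(R)=3; free=4−3=1
SNF(R) diag = [4, 4, 8] → torsion [4, 4, 8]

Answer: M ≅ ℤ^1 ⊕ ℤ/4 ⊕ ℤ/4 ⊕ ℤ/8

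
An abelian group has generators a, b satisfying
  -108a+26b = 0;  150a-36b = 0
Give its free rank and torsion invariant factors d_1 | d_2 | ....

rank_ℚ(R)=2; free=2−2=0
SNF(R) diag = [2, 6] → torsion [2, 6]

Answer: M ≅ ℤ/2 ⊕ ℤ/6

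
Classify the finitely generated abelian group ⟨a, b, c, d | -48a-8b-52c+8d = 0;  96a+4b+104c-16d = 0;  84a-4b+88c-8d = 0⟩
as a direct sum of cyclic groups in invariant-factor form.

rank_ℚ(R)=3; free=4−3=1
SNF(R) diag = [4, 12, 36] → torsion [4, 12, 36]

Answer: M ≅ ℤ^1 ⊕ ℤ/4 ⊕ ℤ/12 ⊕ ℤ/36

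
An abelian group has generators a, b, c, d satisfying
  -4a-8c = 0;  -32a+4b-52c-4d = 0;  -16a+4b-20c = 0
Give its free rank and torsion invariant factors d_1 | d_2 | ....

Answer: M ≅ ℤ^1 ⊕ ℤ/4 ⊕ ℤ/4 ⊕ ℤ/4

Derivation:
rank_ℚ(R)=3; free=4−3=1
SNF(R) diag = [4, 4, 4] → torsion [4, 4, 4]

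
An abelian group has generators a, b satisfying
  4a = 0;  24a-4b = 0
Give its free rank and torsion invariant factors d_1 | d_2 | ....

Answer: M ≅ ℤ/4 ⊕ ℤ/4

Derivation:
rank_ℚ(R)=2; free=2−2=0
SNF(R) diag = [4, 4] → torsion [4, 4]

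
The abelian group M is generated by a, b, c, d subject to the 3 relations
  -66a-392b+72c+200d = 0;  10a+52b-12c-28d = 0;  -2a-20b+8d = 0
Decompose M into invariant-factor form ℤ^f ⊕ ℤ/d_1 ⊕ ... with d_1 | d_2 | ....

rank_ℚ(R)=3; free=4−3=1
SNF(R) diag = [2, 4, 12] → torsion [2, 4, 12]

Answer: M ≅ ℤ^1 ⊕ ℤ/2 ⊕ ℤ/4 ⊕ ℤ/12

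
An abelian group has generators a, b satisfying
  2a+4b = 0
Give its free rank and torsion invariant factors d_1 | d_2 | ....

rank_ℚ(R)=1; free=2−1=1
SNF(R) diag = [2] → torsion [2]

Answer: M ≅ ℤ^1 ⊕ ℤ/2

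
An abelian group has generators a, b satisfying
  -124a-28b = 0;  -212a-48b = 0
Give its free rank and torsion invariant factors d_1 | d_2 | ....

rank_ℚ(R)=2; free=2−2=0
SNF(R) diag = [4, 4] → torsion [4, 4]

Answer: M ≅ ℤ/4 ⊕ ℤ/4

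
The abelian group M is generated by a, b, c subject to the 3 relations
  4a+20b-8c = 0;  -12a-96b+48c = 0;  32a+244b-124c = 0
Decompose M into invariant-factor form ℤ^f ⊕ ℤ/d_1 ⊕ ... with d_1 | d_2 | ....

rank_ℚ(R)=3; free=3−3=0
SNF(R) diag = [4, 12, 12] → torsion [4, 12, 12]

Answer: M ≅ ℤ/4 ⊕ ℤ/12 ⊕ ℤ/12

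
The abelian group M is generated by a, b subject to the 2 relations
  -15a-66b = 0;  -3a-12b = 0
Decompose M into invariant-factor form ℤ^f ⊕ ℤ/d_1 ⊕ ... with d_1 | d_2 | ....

rank_ℚ(R)=2; free=2−2=0
SNF(R) diag = [3, 6] → torsion [3, 6]

Answer: M ≅ ℤ/3 ⊕ ℤ/6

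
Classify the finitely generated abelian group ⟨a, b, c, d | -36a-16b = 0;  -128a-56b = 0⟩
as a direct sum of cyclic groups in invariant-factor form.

Answer: M ≅ ℤ^2 ⊕ ℤ/4 ⊕ ℤ/8

Derivation:
rank_ℚ(R)=2; free=4−2=2
SNF(R) diag = [4, 8] → torsion [4, 8]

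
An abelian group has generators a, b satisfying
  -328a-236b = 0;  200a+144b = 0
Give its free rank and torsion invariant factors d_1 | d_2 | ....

rank_ℚ(R)=2; free=2−2=0
SNF(R) diag = [4, 8] → torsion [4, 8]

Answer: M ≅ ℤ/4 ⊕ ℤ/8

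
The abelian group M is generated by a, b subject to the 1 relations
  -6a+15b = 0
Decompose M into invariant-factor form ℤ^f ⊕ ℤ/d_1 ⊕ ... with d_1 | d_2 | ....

Answer: M ≅ ℤ^1 ⊕ ℤ/3

Derivation:
rank_ℚ(R)=1; free=2−1=1
SNF(R) diag = [3] → torsion [3]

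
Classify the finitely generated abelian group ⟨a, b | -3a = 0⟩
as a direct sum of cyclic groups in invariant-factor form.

rank_ℚ(R)=1; free=2−1=1
SNF(R) diag = [3] → torsion [3]

Answer: M ≅ ℤ^1 ⊕ ℤ/3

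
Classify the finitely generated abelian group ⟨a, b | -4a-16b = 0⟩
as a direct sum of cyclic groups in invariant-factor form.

rank_ℚ(R)=1; free=2−1=1
SNF(R) diag = [4] → torsion [4]

Answer: M ≅ ℤ^1 ⊕ ℤ/4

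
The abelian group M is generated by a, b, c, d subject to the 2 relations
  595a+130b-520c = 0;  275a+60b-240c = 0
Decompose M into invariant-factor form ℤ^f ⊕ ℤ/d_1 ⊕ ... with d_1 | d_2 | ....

Answer: M ≅ ℤ^2 ⊕ ℤ/5 ⊕ ℤ/10

Derivation:
rank_ℚ(R)=2; free=4−2=2
SNF(R) diag = [5, 10] → torsion [5, 10]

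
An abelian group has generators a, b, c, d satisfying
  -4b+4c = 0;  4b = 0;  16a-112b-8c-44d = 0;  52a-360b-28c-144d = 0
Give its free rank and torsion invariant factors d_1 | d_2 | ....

Answer: M ≅ ℤ/4 ⊕ ℤ/4 ⊕ ℤ/4 ⊕ ℤ/4

Derivation:
rank_ℚ(R)=4; free=4−4=0
SNF(R) diag = [4, 4, 4, 4] → torsion [4, 4, 4, 4]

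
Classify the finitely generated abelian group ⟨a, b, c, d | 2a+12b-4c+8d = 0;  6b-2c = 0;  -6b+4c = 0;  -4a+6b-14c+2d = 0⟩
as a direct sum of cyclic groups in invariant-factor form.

rank_ℚ(R)=4; free=4−4=0
SNF(R) diag = [2, 2, 6, 18] → torsion [2, 2, 6, 18]

Answer: M ≅ ℤ/2 ⊕ ℤ/2 ⊕ ℤ/6 ⊕ ℤ/18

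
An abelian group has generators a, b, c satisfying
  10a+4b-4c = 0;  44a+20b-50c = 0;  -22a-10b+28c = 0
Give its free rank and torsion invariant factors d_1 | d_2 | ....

rank_ℚ(R)=3; free=3−3=0
SNF(R) diag = [2, 6, 6] → torsion [2, 6, 6]

Answer: M ≅ ℤ/2 ⊕ ℤ/6 ⊕ ℤ/6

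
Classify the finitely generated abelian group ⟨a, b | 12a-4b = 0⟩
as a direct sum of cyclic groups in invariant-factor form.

rank_ℚ(R)=1; free=2−1=1
SNF(R) diag = [4] → torsion [4]

Answer: M ≅ ℤ^1 ⊕ ℤ/4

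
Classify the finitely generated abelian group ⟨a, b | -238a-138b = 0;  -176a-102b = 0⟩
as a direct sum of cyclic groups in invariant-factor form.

rank_ℚ(R)=2; free=2−2=0
SNF(R) diag = [2, 6] → torsion [2, 6]

Answer: M ≅ ℤ/2 ⊕ ℤ/6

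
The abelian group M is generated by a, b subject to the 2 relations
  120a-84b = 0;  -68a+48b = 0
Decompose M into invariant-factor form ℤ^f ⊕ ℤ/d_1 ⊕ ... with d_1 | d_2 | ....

Answer: M ≅ ℤ/4 ⊕ ℤ/12

Derivation:
rank_ℚ(R)=2; free=2−2=0
SNF(R) diag = [4, 12] → torsion [4, 12]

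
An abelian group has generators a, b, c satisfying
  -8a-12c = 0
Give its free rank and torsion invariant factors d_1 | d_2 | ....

Answer: M ≅ ℤ^2 ⊕ ℤ/4

Derivation:
rank_ℚ(R)=1; free=3−1=2
SNF(R) diag = [4] → torsion [4]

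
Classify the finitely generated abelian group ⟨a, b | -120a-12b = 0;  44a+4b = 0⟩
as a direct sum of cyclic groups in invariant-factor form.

rank_ℚ(R)=2; free=2−2=0
SNF(R) diag = [4, 12] → torsion [4, 12]

Answer: M ≅ ℤ/4 ⊕ ℤ/12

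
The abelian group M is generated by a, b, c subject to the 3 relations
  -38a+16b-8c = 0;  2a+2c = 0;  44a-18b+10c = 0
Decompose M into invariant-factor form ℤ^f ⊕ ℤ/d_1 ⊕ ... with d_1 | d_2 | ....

rank_ℚ(R)=3; free=3−3=0
SNF(R) diag = [2, 2, 2] → torsion [2, 2, 2]

Answer: M ≅ ℤ/2 ⊕ ℤ/2 ⊕ ℤ/2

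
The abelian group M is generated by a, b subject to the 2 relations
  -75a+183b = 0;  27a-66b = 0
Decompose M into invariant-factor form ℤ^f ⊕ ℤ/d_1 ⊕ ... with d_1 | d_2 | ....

rank_ℚ(R)=2; free=2−2=0
SNF(R) diag = [3, 3] → torsion [3, 3]

Answer: M ≅ ℤ/3 ⊕ ℤ/3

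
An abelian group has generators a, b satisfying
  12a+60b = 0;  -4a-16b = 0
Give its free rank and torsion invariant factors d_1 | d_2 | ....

rank_ℚ(R)=2; free=2−2=0
SNF(R) diag = [4, 12] → torsion [4, 12]

Answer: M ≅ ℤ/4 ⊕ ℤ/12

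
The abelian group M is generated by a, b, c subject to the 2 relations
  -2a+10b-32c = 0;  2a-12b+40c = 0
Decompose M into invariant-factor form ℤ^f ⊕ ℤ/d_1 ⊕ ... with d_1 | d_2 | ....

Answer: M ≅ ℤ^1 ⊕ ℤ/2 ⊕ ℤ/2

Derivation:
rank_ℚ(R)=2; free=3−2=1
SNF(R) diag = [2, 2] → torsion [2, 2]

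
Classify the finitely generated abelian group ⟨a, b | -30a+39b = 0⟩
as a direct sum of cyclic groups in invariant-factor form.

rank_ℚ(R)=1; free=2−1=1
SNF(R) diag = [3] → torsion [3]

Answer: M ≅ ℤ^1 ⊕ ℤ/3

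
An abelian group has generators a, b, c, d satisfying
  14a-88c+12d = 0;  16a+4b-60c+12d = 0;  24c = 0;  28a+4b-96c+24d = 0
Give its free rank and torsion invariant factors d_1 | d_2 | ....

rank_ℚ(R)=4; free=4−4=0
SNF(R) diag = [2, 4, 12, 24] → torsion [2, 4, 12, 24]

Answer: M ≅ ℤ/2 ⊕ ℤ/4 ⊕ ℤ/12 ⊕ ℤ/24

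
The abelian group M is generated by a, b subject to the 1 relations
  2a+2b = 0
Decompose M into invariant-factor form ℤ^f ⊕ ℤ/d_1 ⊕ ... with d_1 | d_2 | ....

Answer: M ≅ ℤ^1 ⊕ ℤ/2

Derivation:
rank_ℚ(R)=1; free=2−1=1
SNF(R) diag = [2] → torsion [2]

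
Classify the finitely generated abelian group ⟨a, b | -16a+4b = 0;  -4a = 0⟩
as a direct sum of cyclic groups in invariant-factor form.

Answer: M ≅ ℤ/4 ⊕ ℤ/4

Derivation:
rank_ℚ(R)=2; free=2−2=0
SNF(R) diag = [4, 4] → torsion [4, 4]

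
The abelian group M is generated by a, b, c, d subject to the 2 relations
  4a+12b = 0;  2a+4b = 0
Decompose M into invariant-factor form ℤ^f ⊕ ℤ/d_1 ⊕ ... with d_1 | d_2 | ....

Answer: M ≅ ℤ^2 ⊕ ℤ/2 ⊕ ℤ/4

Derivation:
rank_ℚ(R)=2; free=4−2=2
SNF(R) diag = [2, 4] → torsion [2, 4]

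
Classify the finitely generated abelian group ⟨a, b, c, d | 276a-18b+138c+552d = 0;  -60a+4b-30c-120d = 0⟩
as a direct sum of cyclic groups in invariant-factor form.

rank_ℚ(R)=2; free=4−2=2
SNF(R) diag = [2, 6] → torsion [2, 6]

Answer: M ≅ ℤ^2 ⊕ ℤ/2 ⊕ ℤ/6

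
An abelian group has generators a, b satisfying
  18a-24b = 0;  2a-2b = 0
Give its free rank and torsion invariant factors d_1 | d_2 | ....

Answer: M ≅ ℤ/2 ⊕ ℤ/6

Derivation:
rank_ℚ(R)=2; free=2−2=0
SNF(R) diag = [2, 6] → torsion [2, 6]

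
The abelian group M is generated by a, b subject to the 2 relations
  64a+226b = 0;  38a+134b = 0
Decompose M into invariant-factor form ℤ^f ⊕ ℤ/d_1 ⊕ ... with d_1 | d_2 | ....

Answer: M ≅ ℤ/2 ⊕ ℤ/6

Derivation:
rank_ℚ(R)=2; free=2−2=0
SNF(R) diag = [2, 6] → torsion [2, 6]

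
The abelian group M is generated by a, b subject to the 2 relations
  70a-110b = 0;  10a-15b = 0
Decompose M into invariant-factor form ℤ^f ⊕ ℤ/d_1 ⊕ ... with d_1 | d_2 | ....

rank_ℚ(R)=2; free=2−2=0
SNF(R) diag = [5, 10] → torsion [5, 10]

Answer: M ≅ ℤ/5 ⊕ ℤ/10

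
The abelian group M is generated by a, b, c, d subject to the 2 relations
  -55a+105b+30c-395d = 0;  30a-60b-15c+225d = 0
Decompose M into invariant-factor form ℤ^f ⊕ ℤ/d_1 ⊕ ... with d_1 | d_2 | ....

Answer: M ≅ ℤ^2 ⊕ ℤ/5 ⊕ ℤ/15

Derivation:
rank_ℚ(R)=2; free=4−2=2
SNF(R) diag = [5, 15] → torsion [5, 15]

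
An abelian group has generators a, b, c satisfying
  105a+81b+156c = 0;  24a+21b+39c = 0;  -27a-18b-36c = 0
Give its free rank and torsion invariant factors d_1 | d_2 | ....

rank_ℚ(R)=3; free=3−3=0
SNF(R) diag = [3, 3, 9] → torsion [3, 3, 9]

Answer: M ≅ ℤ/3 ⊕ ℤ/3 ⊕ ℤ/9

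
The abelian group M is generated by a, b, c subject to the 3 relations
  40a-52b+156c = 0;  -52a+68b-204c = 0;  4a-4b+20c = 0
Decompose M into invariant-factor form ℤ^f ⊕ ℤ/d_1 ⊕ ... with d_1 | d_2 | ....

Answer: M ≅ ℤ/4 ⊕ ℤ/4 ⊕ ℤ/8

Derivation:
rank_ℚ(R)=3; free=3−3=0
SNF(R) diag = [4, 4, 8] → torsion [4, 4, 8]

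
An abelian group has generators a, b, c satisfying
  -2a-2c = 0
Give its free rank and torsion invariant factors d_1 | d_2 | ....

Answer: M ≅ ℤ^2 ⊕ ℤ/2

Derivation:
rank_ℚ(R)=1; free=3−1=2
SNF(R) diag = [2] → torsion [2]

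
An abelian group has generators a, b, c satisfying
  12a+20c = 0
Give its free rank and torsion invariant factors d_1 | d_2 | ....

rank_ℚ(R)=1; free=3−1=2
SNF(R) diag = [4] → torsion [4]

Answer: M ≅ ℤ^2 ⊕ ℤ/4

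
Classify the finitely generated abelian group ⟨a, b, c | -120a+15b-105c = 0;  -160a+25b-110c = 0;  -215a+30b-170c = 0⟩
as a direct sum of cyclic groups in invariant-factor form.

rank_ℚ(R)=3; free=3−3=0
SNF(R) diag = [5, 5, 15] → torsion [5, 5, 15]

Answer: M ≅ ℤ/5 ⊕ ℤ/5 ⊕ ℤ/15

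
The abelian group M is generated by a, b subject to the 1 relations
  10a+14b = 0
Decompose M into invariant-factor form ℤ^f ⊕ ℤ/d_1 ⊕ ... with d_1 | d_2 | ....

Answer: M ≅ ℤ^1 ⊕ ℤ/2

Derivation:
rank_ℚ(R)=1; free=2−1=1
SNF(R) diag = [2] → torsion [2]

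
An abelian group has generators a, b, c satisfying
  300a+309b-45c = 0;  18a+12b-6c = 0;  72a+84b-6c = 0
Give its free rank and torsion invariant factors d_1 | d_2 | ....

Answer: M ≅ ℤ/3 ⊕ ℤ/6 ⊕ ℤ/18

Derivation:
rank_ℚ(R)=3; free=3−3=0
SNF(R) diag = [3, 6, 18] → torsion [3, 6, 18]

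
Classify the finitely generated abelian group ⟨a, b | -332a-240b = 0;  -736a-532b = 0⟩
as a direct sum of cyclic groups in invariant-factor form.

rank_ℚ(R)=2; free=2−2=0
SNF(R) diag = [4, 4] → torsion [4, 4]

Answer: M ≅ ℤ/4 ⊕ ℤ/4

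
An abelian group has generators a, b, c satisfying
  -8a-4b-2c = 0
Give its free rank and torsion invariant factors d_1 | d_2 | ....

rank_ℚ(R)=1; free=3−1=2
SNF(R) diag = [2] → torsion [2]

Answer: M ≅ ℤ^2 ⊕ ℤ/2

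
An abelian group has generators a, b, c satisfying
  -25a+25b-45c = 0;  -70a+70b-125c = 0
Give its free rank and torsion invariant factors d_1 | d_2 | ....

rank_ℚ(R)=2; free=3−2=1
SNF(R) diag = [5, 5] → torsion [5, 5]

Answer: M ≅ ℤ^1 ⊕ ℤ/5 ⊕ ℤ/5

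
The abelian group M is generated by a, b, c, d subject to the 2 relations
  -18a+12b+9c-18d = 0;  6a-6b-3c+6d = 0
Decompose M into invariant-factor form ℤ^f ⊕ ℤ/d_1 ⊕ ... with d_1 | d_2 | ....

Answer: M ≅ ℤ^2 ⊕ ℤ/3 ⊕ ℤ/6

Derivation:
rank_ℚ(R)=2; free=4−2=2
SNF(R) diag = [3, 6] → torsion [3, 6]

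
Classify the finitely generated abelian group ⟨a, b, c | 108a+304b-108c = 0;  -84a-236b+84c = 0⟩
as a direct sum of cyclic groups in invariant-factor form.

Answer: M ≅ ℤ^1 ⊕ ℤ/4 ⊕ ℤ/12

Derivation:
rank_ℚ(R)=2; free=3−2=1
SNF(R) diag = [4, 12] → torsion [4, 12]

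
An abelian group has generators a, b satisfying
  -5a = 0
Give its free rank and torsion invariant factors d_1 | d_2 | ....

rank_ℚ(R)=1; free=2−1=1
SNF(R) diag = [5] → torsion [5]

Answer: M ≅ ℤ^1 ⊕ ℤ/5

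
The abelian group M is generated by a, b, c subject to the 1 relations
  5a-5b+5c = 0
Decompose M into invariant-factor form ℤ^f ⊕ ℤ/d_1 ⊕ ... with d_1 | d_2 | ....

rank_ℚ(R)=1; free=3−1=2
SNF(R) diag = [5] → torsion [5]

Answer: M ≅ ℤ^2 ⊕ ℤ/5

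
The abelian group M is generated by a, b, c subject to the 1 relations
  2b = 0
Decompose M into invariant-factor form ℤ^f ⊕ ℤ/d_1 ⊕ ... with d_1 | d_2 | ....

Answer: M ≅ ℤ^2 ⊕ ℤ/2

Derivation:
rank_ℚ(R)=1; free=3−1=2
SNF(R) diag = [2] → torsion [2]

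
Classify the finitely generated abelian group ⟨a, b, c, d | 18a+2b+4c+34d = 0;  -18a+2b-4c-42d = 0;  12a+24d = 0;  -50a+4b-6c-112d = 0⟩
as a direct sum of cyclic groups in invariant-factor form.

Answer: M ≅ ℤ/2 ⊕ ℤ/2 ⊕ ℤ/4 ⊕ ℤ/12

Derivation:
rank_ℚ(R)=4; free=4−4=0
SNF(R) diag = [2, 2, 4, 12] → torsion [2, 2, 4, 12]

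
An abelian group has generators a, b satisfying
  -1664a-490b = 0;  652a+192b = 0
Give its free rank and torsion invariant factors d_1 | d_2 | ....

Answer: M ≅ ℤ/2 ⊕ ℤ/4

Derivation:
rank_ℚ(R)=2; free=2−2=0
SNF(R) diag = [2, 4] → torsion [2, 4]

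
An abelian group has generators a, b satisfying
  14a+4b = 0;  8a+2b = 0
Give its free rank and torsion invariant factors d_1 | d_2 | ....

Answer: M ≅ ℤ/2 ⊕ ℤ/2

Derivation:
rank_ℚ(R)=2; free=2−2=0
SNF(R) diag = [2, 2] → torsion [2, 2]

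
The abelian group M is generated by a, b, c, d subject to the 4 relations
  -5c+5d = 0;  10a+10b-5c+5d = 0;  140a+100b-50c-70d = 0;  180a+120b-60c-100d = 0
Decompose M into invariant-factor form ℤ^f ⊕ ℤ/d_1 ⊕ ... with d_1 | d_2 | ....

rank_ℚ(R)=4; free=4−4=0
SNF(R) diag = [5, 10, 20, 40] → torsion [5, 10, 20, 40]

Answer: M ≅ ℤ/5 ⊕ ℤ/10 ⊕ ℤ/20 ⊕ ℤ/40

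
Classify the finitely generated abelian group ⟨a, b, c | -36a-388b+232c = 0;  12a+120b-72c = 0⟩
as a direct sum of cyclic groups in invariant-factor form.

rank_ℚ(R)=2; free=3−2=1
SNF(R) diag = [4, 12] → torsion [4, 12]

Answer: M ≅ ℤ^1 ⊕ ℤ/4 ⊕ ℤ/12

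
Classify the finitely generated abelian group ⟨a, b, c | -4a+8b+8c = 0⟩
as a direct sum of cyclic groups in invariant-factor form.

rank_ℚ(R)=1; free=3−1=2
SNF(R) diag = [4] → torsion [4]

Answer: M ≅ ℤ^2 ⊕ ℤ/4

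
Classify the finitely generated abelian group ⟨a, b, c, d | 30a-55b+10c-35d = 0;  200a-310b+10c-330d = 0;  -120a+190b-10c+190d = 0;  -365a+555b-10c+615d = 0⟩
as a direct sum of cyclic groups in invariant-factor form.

rank_ℚ(R)=4; free=4−4=0
SNF(R) diag = [5, 5, 10, 20] → torsion [5, 5, 10, 20]

Answer: M ≅ ℤ/5 ⊕ ℤ/5 ⊕ ℤ/10 ⊕ ℤ/20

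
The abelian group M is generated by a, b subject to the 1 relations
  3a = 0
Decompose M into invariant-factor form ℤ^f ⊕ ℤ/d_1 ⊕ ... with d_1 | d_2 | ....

rank_ℚ(R)=1; free=2−1=1
SNF(R) diag = [3] → torsion [3]

Answer: M ≅ ℤ^1 ⊕ ℤ/3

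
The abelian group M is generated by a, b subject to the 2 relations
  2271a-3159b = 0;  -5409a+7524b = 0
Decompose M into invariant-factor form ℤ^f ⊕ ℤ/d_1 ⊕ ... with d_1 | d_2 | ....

rank_ℚ(R)=2; free=2−2=0
SNF(R) diag = [3, 9] → torsion [3, 9]

Answer: M ≅ ℤ/3 ⊕ ℤ/9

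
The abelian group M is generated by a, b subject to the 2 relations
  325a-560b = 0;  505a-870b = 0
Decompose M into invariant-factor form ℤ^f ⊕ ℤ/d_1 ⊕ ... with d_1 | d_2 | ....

Answer: M ≅ ℤ/5 ⊕ ℤ/10

Derivation:
rank_ℚ(R)=2; free=2−2=0
SNF(R) diag = [5, 10] → torsion [5, 10]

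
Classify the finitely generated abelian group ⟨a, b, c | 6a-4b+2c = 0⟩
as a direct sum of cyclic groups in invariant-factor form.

Answer: M ≅ ℤ^2 ⊕ ℤ/2

Derivation:
rank_ℚ(R)=1; free=3−1=2
SNF(R) diag = [2] → torsion [2]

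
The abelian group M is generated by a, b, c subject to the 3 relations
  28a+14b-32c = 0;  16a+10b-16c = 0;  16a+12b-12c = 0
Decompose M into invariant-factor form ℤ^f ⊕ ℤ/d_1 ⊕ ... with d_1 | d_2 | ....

Answer: M ≅ ℤ/2 ⊕ ℤ/4 ⊕ ℤ/12

Derivation:
rank_ℚ(R)=3; free=3−3=0
SNF(R) diag = [2, 4, 12] → torsion [2, 4, 12]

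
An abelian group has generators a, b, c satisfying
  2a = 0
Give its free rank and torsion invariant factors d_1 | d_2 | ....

rank_ℚ(R)=1; free=3−1=2
SNF(R) diag = [2] → torsion [2]

Answer: M ≅ ℤ^2 ⊕ ℤ/2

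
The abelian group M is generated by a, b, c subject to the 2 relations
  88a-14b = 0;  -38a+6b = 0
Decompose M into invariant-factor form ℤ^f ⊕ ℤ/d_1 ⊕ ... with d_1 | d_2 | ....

Answer: M ≅ ℤ^1 ⊕ ℤ/2 ⊕ ℤ/2

Derivation:
rank_ℚ(R)=2; free=3−2=1
SNF(R) diag = [2, 2] → torsion [2, 2]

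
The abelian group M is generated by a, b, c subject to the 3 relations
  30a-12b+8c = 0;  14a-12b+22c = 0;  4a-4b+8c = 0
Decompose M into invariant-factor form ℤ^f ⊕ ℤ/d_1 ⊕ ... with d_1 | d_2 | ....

rank_ℚ(R)=3; free=3−3=0
SNF(R) diag = [2, 2, 4] → torsion [2, 2, 4]

Answer: M ≅ ℤ/2 ⊕ ℤ/2 ⊕ ℤ/4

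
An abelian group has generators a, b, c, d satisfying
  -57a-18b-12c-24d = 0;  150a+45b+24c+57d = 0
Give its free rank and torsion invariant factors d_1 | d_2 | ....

rank_ℚ(R)=2; free=4−2=2
SNF(R) diag = [3, 9] → torsion [3, 9]

Answer: M ≅ ℤ^2 ⊕ ℤ/3 ⊕ ℤ/9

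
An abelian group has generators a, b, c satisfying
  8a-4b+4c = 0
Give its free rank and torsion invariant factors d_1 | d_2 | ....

rank_ℚ(R)=1; free=3−1=2
SNF(R) diag = [4] → torsion [4]

Answer: M ≅ ℤ^2 ⊕ ℤ/4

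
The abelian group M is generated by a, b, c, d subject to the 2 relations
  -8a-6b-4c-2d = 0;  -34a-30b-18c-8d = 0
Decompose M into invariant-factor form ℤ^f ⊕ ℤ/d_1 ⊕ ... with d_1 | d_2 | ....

Answer: M ≅ ℤ^2 ⊕ ℤ/2 ⊕ ℤ/2

Derivation:
rank_ℚ(R)=2; free=4−2=2
SNF(R) diag = [2, 2] → torsion [2, 2]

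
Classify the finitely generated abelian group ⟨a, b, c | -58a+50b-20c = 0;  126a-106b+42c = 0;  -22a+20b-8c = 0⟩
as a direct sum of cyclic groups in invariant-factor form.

Answer: M ≅ ℤ/2 ⊕ ℤ/2 ⊕ ℤ/6

Derivation:
rank_ℚ(R)=3; free=3−3=0
SNF(R) diag = [2, 2, 6] → torsion [2, 2, 6]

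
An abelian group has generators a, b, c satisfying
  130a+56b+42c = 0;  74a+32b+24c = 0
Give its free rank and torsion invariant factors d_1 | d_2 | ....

rank_ℚ(R)=2; free=3−2=1
SNF(R) diag = [2, 2] → torsion [2, 2]

Answer: M ≅ ℤ^1 ⊕ ℤ/2 ⊕ ℤ/2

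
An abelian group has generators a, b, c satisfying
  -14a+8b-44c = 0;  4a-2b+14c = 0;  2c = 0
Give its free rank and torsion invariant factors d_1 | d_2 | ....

rank_ℚ(R)=3; free=3−3=0
SNF(R) diag = [2, 2, 2] → torsion [2, 2, 2]

Answer: M ≅ ℤ/2 ⊕ ℤ/2 ⊕ ℤ/2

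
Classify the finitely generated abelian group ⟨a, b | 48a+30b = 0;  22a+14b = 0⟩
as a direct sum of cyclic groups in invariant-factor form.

Answer: M ≅ ℤ/2 ⊕ ℤ/6

Derivation:
rank_ℚ(R)=2; free=2−2=0
SNF(R) diag = [2, 6] → torsion [2, 6]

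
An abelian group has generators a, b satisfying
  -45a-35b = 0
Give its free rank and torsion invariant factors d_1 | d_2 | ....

rank_ℚ(R)=1; free=2−1=1
SNF(R) diag = [5] → torsion [5]

Answer: M ≅ ℤ^1 ⊕ ℤ/5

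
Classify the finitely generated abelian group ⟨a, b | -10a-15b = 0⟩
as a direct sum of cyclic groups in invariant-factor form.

Answer: M ≅ ℤ^1 ⊕ ℤ/5

Derivation:
rank_ℚ(R)=1; free=2−1=1
SNF(R) diag = [5] → torsion [5]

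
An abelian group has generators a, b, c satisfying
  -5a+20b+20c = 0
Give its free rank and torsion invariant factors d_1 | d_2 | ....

Answer: M ≅ ℤ^2 ⊕ ℤ/5

Derivation:
rank_ℚ(R)=1; free=3−1=2
SNF(R) diag = [5] → torsion [5]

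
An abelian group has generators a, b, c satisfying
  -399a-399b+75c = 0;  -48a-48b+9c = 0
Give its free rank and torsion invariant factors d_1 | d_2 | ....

Answer: M ≅ ℤ^1 ⊕ ℤ/3 ⊕ ℤ/3

Derivation:
rank_ℚ(R)=2; free=3−2=1
SNF(R) diag = [3, 3] → torsion [3, 3]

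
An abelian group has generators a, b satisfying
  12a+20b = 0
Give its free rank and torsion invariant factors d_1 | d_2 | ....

rank_ℚ(R)=1; free=2−1=1
SNF(R) diag = [4] → torsion [4]

Answer: M ≅ ℤ^1 ⊕ ℤ/4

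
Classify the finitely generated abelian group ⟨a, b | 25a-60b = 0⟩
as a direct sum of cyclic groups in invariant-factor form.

rank_ℚ(R)=1; free=2−1=1
SNF(R) diag = [5] → torsion [5]

Answer: M ≅ ℤ^1 ⊕ ℤ/5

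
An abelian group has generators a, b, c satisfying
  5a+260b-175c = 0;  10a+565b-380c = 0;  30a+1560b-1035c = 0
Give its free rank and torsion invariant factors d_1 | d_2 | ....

Answer: M ≅ ℤ/5 ⊕ ℤ/15 ⊕ ℤ/45

Derivation:
rank_ℚ(R)=3; free=3−3=0
SNF(R) diag = [5, 15, 45] → torsion [5, 15, 45]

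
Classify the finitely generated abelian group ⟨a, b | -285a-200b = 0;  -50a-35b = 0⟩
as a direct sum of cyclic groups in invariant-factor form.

Answer: M ≅ ℤ/5 ⊕ ℤ/5

Derivation:
rank_ℚ(R)=2; free=2−2=0
SNF(R) diag = [5, 5] → torsion [5, 5]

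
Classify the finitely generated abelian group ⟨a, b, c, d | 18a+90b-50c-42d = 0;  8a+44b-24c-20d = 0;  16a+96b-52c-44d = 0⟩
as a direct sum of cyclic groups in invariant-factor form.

rank_ℚ(R)=3; free=4−3=1
SNF(R) diag = [2, 4, 4] → torsion [2, 4, 4]

Answer: M ≅ ℤ^1 ⊕ ℤ/2 ⊕ ℤ/4 ⊕ ℤ/4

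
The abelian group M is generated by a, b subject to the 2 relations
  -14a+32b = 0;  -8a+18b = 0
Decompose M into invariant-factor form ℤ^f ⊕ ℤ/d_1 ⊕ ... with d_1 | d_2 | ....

Answer: M ≅ ℤ/2 ⊕ ℤ/2

Derivation:
rank_ℚ(R)=2; free=2−2=0
SNF(R) diag = [2, 2] → torsion [2, 2]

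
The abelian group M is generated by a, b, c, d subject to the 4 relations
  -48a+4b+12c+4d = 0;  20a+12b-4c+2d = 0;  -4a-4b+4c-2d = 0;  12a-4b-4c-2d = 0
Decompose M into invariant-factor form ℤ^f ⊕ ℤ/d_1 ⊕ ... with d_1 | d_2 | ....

rank_ℚ(R)=4; free=4−4=0
SNF(R) diag = [2, 4, 8, 16] → torsion [2, 4, 8, 16]

Answer: M ≅ ℤ/2 ⊕ ℤ/4 ⊕ ℤ/8 ⊕ ℤ/16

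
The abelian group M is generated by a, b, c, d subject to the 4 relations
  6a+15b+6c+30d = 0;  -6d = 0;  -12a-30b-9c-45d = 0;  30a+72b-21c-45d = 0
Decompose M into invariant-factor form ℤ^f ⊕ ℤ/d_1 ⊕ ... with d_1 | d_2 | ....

rank_ℚ(R)=4; free=4−4=0
SNF(R) diag = [3, 3, 6, 6] → torsion [3, 3, 6, 6]

Answer: M ≅ ℤ/3 ⊕ ℤ/3 ⊕ ℤ/6 ⊕ ℤ/6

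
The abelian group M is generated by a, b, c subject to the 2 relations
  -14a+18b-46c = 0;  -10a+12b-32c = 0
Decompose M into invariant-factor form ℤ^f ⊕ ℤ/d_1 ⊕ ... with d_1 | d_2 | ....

Answer: M ≅ ℤ^1 ⊕ ℤ/2 ⊕ ℤ/6

Derivation:
rank_ℚ(R)=2; free=3−2=1
SNF(R) diag = [2, 6] → torsion [2, 6]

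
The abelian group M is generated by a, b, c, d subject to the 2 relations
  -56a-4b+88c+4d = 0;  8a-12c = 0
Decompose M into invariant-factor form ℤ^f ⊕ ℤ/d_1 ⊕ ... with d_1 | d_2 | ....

Answer: M ≅ ℤ^2 ⊕ ℤ/4 ⊕ ℤ/4

Derivation:
rank_ℚ(R)=2; free=4−2=2
SNF(R) diag = [4, 4] → torsion [4, 4]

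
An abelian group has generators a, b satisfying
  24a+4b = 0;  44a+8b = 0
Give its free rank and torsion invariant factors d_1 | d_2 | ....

rank_ℚ(R)=2; free=2−2=0
SNF(R) diag = [4, 4] → torsion [4, 4]

Answer: M ≅ ℤ/4 ⊕ ℤ/4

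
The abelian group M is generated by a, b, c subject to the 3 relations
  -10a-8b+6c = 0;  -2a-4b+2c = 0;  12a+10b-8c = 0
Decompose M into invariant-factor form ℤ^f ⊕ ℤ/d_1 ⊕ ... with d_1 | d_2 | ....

Answer: M ≅ ℤ/2 ⊕ ℤ/2 ⊕ ℤ/4

Derivation:
rank_ℚ(R)=3; free=3−3=0
SNF(R) diag = [2, 2, 4] → torsion [2, 2, 4]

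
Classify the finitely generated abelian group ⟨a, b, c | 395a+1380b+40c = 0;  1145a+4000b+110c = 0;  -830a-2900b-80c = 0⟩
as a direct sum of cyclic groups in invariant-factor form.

rank_ℚ(R)=3; free=3−3=0
SNF(R) diag = [5, 10, 20] → torsion [5, 10, 20]

Answer: M ≅ ℤ/5 ⊕ ℤ/10 ⊕ ℤ/20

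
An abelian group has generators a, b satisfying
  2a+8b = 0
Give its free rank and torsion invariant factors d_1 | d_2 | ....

Answer: M ≅ ℤ^1 ⊕ ℤ/2

Derivation:
rank_ℚ(R)=1; free=2−1=1
SNF(R) diag = [2] → torsion [2]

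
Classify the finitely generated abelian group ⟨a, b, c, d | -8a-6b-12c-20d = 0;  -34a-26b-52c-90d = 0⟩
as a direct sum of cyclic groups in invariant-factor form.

rank_ℚ(R)=2; free=4−2=2
SNF(R) diag = [2, 2] → torsion [2, 2]

Answer: M ≅ ℤ^2 ⊕ ℤ/2 ⊕ ℤ/2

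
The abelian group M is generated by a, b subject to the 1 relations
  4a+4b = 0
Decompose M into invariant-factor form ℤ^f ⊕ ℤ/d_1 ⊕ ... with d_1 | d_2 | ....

Answer: M ≅ ℤ^1 ⊕ ℤ/4

Derivation:
rank_ℚ(R)=1; free=2−1=1
SNF(R) diag = [4] → torsion [4]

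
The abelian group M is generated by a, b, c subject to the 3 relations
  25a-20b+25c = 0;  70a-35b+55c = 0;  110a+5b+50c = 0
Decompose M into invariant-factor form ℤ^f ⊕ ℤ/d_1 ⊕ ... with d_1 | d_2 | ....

rank_ℚ(R)=3; free=3−3=0
SNF(R) diag = [5, 15, 45] → torsion [5, 15, 45]

Answer: M ≅ ℤ/5 ⊕ ℤ/15 ⊕ ℤ/45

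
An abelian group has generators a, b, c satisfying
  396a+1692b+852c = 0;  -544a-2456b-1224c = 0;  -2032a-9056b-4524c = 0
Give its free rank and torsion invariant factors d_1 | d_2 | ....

rank_ℚ(R)=3; free=3−3=0
SNF(R) diag = [4, 12, 24] → torsion [4, 12, 24]

Answer: M ≅ ℤ/4 ⊕ ℤ/12 ⊕ ℤ/24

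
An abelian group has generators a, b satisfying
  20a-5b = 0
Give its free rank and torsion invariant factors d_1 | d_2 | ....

Answer: M ≅ ℤ^1 ⊕ ℤ/5

Derivation:
rank_ℚ(R)=1; free=2−1=1
SNF(R) diag = [5] → torsion [5]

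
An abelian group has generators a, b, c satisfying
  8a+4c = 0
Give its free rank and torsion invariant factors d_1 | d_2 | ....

Answer: M ≅ ℤ^2 ⊕ ℤ/4

Derivation:
rank_ℚ(R)=1; free=3−1=2
SNF(R) diag = [4] → torsion [4]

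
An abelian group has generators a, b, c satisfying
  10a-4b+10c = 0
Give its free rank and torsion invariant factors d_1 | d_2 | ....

Answer: M ≅ ℤ^2 ⊕ ℤ/2

Derivation:
rank_ℚ(R)=1; free=3−1=2
SNF(R) diag = [2] → torsion [2]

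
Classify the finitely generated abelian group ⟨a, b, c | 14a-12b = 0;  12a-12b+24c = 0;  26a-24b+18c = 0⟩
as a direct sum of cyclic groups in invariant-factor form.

rank_ℚ(R)=3; free=3−3=0
SNF(R) diag = [2, 6, 12] → torsion [2, 6, 12]

Answer: M ≅ ℤ/2 ⊕ ℤ/6 ⊕ ℤ/12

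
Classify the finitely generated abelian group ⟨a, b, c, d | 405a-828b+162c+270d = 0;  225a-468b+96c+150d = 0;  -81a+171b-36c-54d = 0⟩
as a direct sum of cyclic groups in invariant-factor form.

rank_ℚ(R)=3; free=4−3=1
SNF(R) diag = [3, 9, 18] → torsion [3, 9, 18]

Answer: M ≅ ℤ^1 ⊕ ℤ/3 ⊕ ℤ/9 ⊕ ℤ/18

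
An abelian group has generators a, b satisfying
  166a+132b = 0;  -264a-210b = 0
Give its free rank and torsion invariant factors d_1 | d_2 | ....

rank_ℚ(R)=2; free=2−2=0
SNF(R) diag = [2, 6] → torsion [2, 6]

Answer: M ≅ ℤ/2 ⊕ ℤ/6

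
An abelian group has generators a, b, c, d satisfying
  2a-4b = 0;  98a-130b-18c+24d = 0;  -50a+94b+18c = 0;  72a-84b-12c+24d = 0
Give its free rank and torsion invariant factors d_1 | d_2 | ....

Answer: M ≅ ℤ/2 ⊕ ℤ/6 ⊕ ℤ/12 ⊕ ℤ/24

Derivation:
rank_ℚ(R)=4; free=4−4=0
SNF(R) diag = [2, 6, 12, 24] → torsion [2, 6, 12, 24]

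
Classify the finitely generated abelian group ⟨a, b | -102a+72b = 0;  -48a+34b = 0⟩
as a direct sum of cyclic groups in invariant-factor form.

rank_ℚ(R)=2; free=2−2=0
SNF(R) diag = [2, 6] → torsion [2, 6]

Answer: M ≅ ℤ/2 ⊕ ℤ/6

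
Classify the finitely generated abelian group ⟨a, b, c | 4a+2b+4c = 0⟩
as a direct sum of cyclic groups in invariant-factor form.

Answer: M ≅ ℤ^2 ⊕ ℤ/2

Derivation:
rank_ℚ(R)=1; free=3−1=2
SNF(R) diag = [2] → torsion [2]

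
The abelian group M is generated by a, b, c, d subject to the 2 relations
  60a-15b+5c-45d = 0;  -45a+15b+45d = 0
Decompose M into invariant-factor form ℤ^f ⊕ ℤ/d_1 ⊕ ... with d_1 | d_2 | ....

Answer: M ≅ ℤ^2 ⊕ ℤ/5 ⊕ ℤ/15

Derivation:
rank_ℚ(R)=2; free=4−2=2
SNF(R) diag = [5, 15] → torsion [5, 15]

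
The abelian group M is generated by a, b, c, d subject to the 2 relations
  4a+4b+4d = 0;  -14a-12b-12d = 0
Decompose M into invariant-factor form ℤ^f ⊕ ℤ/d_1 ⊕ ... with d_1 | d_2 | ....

Answer: M ≅ ℤ^2 ⊕ ℤ/2 ⊕ ℤ/4

Derivation:
rank_ℚ(R)=2; free=4−2=2
SNF(R) diag = [2, 4] → torsion [2, 4]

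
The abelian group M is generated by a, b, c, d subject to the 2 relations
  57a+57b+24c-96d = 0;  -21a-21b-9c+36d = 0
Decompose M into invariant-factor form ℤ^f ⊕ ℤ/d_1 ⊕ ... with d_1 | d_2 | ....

Answer: M ≅ ℤ^2 ⊕ ℤ/3 ⊕ ℤ/3

Derivation:
rank_ℚ(R)=2; free=4−2=2
SNF(R) diag = [3, 3] → torsion [3, 3]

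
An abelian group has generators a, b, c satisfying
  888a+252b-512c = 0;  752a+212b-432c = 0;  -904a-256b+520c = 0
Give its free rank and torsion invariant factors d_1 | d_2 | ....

rank_ℚ(R)=3; free=3−3=0
SNF(R) diag = [4, 8, 24] → torsion [4, 8, 24]

Answer: M ≅ ℤ/4 ⊕ ℤ/8 ⊕ ℤ/24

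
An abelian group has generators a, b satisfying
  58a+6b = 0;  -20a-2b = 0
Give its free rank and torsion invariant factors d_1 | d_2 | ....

Answer: M ≅ ℤ/2 ⊕ ℤ/2

Derivation:
rank_ℚ(R)=2; free=2−2=0
SNF(R) diag = [2, 2] → torsion [2, 2]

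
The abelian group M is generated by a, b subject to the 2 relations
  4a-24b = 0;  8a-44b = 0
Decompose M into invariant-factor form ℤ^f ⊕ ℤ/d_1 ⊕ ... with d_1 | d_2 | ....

Answer: M ≅ ℤ/4 ⊕ ℤ/4

Derivation:
rank_ℚ(R)=2; free=2−2=0
SNF(R) diag = [4, 4] → torsion [4, 4]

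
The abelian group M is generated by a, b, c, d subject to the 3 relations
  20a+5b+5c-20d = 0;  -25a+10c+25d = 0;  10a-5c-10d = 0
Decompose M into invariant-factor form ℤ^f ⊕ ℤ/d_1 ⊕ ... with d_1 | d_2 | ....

Answer: M ≅ ℤ^1 ⊕ ℤ/5 ⊕ ℤ/5 ⊕ ℤ/5

Derivation:
rank_ℚ(R)=3; free=4−3=1
SNF(R) diag = [5, 5, 5] → torsion [5, 5, 5]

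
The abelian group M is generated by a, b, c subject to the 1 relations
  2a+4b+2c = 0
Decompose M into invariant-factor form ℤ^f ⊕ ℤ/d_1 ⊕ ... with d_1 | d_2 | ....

rank_ℚ(R)=1; free=3−1=2
SNF(R) diag = [2] → torsion [2]

Answer: M ≅ ℤ^2 ⊕ ℤ/2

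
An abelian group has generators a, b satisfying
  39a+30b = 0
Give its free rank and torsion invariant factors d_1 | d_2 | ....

rank_ℚ(R)=1; free=2−1=1
SNF(R) diag = [3] → torsion [3]

Answer: M ≅ ℤ^1 ⊕ ℤ/3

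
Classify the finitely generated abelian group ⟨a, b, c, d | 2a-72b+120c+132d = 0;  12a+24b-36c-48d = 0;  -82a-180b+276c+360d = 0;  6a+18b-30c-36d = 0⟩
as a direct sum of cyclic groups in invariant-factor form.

Answer: M ≅ ℤ/2 ⊕ ℤ/6 ⊕ ℤ/12 ⊕ ℤ/12

Derivation:
rank_ℚ(R)=4; free=4−4=0
SNF(R) diag = [2, 6, 12, 12] → torsion [2, 6, 12, 12]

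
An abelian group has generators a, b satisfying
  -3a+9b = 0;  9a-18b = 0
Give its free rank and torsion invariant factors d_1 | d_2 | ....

Answer: M ≅ ℤ/3 ⊕ ℤ/9

Derivation:
rank_ℚ(R)=2; free=2−2=0
SNF(R) diag = [3, 9] → torsion [3, 9]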